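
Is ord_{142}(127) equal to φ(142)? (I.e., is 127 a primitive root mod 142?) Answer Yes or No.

Yes

φ(142) = φ(2)·φ(71) = 1·70 = 70 = 2 · 5 · 7.
Test 127^(70/q) mod 142 for each prime factor q of 70:
127^35 ≡ 141 (mod 142)  [q = 2: ≢ 1 ✓]
127^14 ≡ 25 (mod 142)  [q = 5: ≢ 1 ✓]
127^10 ≡ 119 (mod 142)  [q = 7: ≢ 1 ✓]
Every test exponent gives a nontrivial residue, hence 127 generates the full group.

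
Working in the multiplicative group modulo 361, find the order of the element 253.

By Lagrange's theorem, ord_361(253) divides φ(361) = φ(19^2) = 19·(19−1) = 342 = 2 · 3^2 · 19.
Divisors of 342: 1, 2, 3, 6, 9, 18, 19, 38, 57, 114, 171, 342.
Compute 253^d (mod 361) for the divisors d until we hit 1:
253^1 ≡ 253
253^2 ≡ 112
253^3 ≡ 178
253^6 ≡ 277
253^9 ≡ 210
253^18 ≡ 58
253^19 ≡ 234
253^38 ≡ 245
253^57 ≡ 292
253^114 ≡ 68
253^171 ≡ 1
Hence ord(253) = 171.

171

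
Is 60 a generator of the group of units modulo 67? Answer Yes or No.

No

φ(67) = 67 − 1 = 66 = 2 · 3 · 11.
60 is a primitive root mod 67 iff 60^(φ(67)/q) ≢ 1 for every prime q | φ(67), i.e. q ∈ {2, 3, 11}.
60^33 ≡ 1 (mod 67)  [q = 2: ≡ 1 ✗]
60^22 ≡ 29 (mod 67)  [q = 3: ≢ 1 ✓]
60^6 ≡ 64 (mod 67)  [q = 11: ≢ 1 ✓]
Since 60^33 ≡ 1, the order of 60 divides 33 < 66, so 60 is not a primitive root.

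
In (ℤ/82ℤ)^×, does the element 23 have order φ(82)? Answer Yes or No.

No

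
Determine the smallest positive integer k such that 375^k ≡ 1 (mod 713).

330

The order of 375 must divide φ(713) = φ(23·31) = (23−1)·(31−1) = 22·30 = 660 = 2^2 · 3 · 5 · 11.
Divisors of 660: 1, 2, 3, 4, 5, 6, 10, 11, 12, 15, 20, 22, 30, 33, 44, 55, 60, 66, 110, 132, 165, 220, 330, 660.
Check 375^d mod 713 for each divisor in increasing order:
375^1 ≡ 375
375^2 ≡ 164
375^3 ≡ 182
375^4 ≡ 515
375^5 ≡ 615
375^6 ≡ 326
375^10 ≡ 335
375^11 ≡ 137
375^12 ≡ 39
375^15 ≡ 681
375^20 ≡ 284
375^22 ≡ 231
375^30 ≡ 311
375^33 ≡ 275
375^44 ≡ 599
375^55 ≡ 68
375^60 ≡ 466
375^66 ≡ 47
375^110 ≡ 346
375^132 ≡ 70
375^165 ≡ 712
375^220 ≡ 645
375^330 ≡ 1
The smallest such exponent is 330, so the order of 375 is 330.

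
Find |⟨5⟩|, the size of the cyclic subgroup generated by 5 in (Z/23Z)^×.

22

The order of 5 must divide φ(23) = 23 − 1 = 22 = 2 · 11.
Divisors of 22: 1, 2, 11, 22.
Check 5^d mod 23 for each divisor in increasing order:
5^1 ≡ 5 (mod 23)
5^2 ≡ 2 (mod 23)
5^11 ≡ 22 (mod 23)
5^22 ≡ 1 (mod 23) ✓
Hence ord(5) = 22.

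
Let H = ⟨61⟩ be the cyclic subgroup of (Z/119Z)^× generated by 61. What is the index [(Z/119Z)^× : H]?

2

The order of 61 must divide φ(119) = φ(7·17) = (7−1)·(17−1) = 6·16 = 96 = 2^5 · 3.
Divisors of 96: 1, 2, 3, 4, 6, 8, 12, 16, 24, 32, 48, 96.
Check 61^d mod 119 for each divisor in increasing order:
61^1 ≡ 61 (mod 119)
61^2 ≡ 32 (mod 119)
61^3 ≡ 48 (mod 119)
61^4 ≡ 72 (mod 119)
61^6 ≡ 43 (mod 119)
61^8 ≡ 67 (mod 119)
61^12 ≡ 64 (mod 119)
61^16 ≡ 86 (mod 119)
61^24 ≡ 50 (mod 119)
61^32 ≡ 18 (mod 119)
61^48 ≡ 1 (mod 119) ✓
Thus |⟨61⟩| = ord(61) = 48.
Index = |(Z/119Z)^×| / |⟨61⟩| = 96 / 48 = 2.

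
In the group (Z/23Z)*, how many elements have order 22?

10

φ(23) = 23 − 1 = 22 = 2 · 11.
In a cyclic group of order 22, there are φ(d) elements of order d for each divisor d of 22, and zero for non-divisors.
22 = 2 · 11 divides 22, and φ(22) = 10.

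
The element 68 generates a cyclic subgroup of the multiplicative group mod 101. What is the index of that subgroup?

4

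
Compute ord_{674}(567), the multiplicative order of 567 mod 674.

Since 567 ∈ (Z/674Z)^×, its order divides φ(674) = φ(2)·φ(337) = 1·336 = 336 = 2^4 · 3 · 7.
Divisors of 336: 1, 2, 3, 4, 6, 7, 8, 12, 14, 16, 21, 24, 28, 42, 48, 56, 84, 112, 168, 336.
Test each divisor d:
567^1 ≡ 567 (mod 674)
567^2 ≡ 665 (mod 674)
567^3 ≡ 289 (mod 674)
567^4 ≡ 81 (mod 674)
567^6 ≡ 619 (mod 674)
567^7 ≡ 493 (mod 674)
567^8 ≡ 495 (mod 674)
567^12 ≡ 329 (mod 674)
567^14 ≡ 409 (mod 674)
567^16 ≡ 363 (mod 674)
567^21 ≡ 111 (mod 674)
567^24 ≡ 401 (mod 674)
567^28 ≡ 129 (mod 674)
567^42 ≡ 189 (mod 674)
567^48 ≡ 389 (mod 674)
567^56 ≡ 465 (mod 674)
567^84 ≡ 673 (mod 674)
567^112 ≡ 545 (mod 674)
567^168 ≡ 1 (mod 674) ✓
Therefore the multiplicative order of 567 modulo 674 is 168.

168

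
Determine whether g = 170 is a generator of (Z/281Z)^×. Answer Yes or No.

φ(281) = 281 − 1 = 280 = 2^3 · 5 · 7.
It suffices to check that the order of 170 is not a proper divisor of 280: compute 170^(280/q) for q ∈ {2, 5, 7}.
170^140 ≡ 1 (mod 281)  [q = 2: ≡ 1 ✗]
170^56 ≡ 86 (mod 281)  [q = 5: ≢ 1 ✓]
170^40 ≡ 109 (mod 281)  [q = 7: ≢ 1 ✓]
The check at q = 2 fails, so 170 generates a proper subgroup.

No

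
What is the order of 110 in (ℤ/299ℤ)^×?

132

ord(110) | φ(299) = φ(13·23) = (13−1)·(23−1) = 12·22 = 264 = 2^3 · 3 · 11.
Divisors of 264: 1, 2, 3, 4, 6, 8, 11, 12, 22, 24, 33, 44, 66, 88, 132, 264.
Compute 110^d (mod 299) for the divisors d until we hit 1:
110^1 ≡ 110 (mod 299)
110^2 ≡ 140 (mod 299)
110^3 ≡ 151 (mod 299)
110^4 ≡ 165 (mod 299)
110^6 ≡ 77 (mod 299)
110^8 ≡ 16 (mod 299)
110^11 ≡ 24 (mod 299)
110^12 ≡ 248 (mod 299)
110^22 ≡ 277 (mod 299)
110^24 ≡ 209 (mod 299)
110^33 ≡ 70 (mod 299)
110^44 ≡ 185 (mod 299)
110^66 ≡ 116 (mod 299)
110^88 ≡ 139 (mod 299)
110^132 ≡ 1 (mod 299) ✓
So ord_299(110) = 132.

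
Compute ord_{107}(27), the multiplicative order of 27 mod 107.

53

The order of 27 must divide φ(107) = 107 − 1 = 106 = 2 · 53.
Divisors of 106: 1, 2, 53, 106.
Compute 27^d (mod 107) for the divisors d until we hit 1:
27^1 ≡ 27 (mod 107)
27^2 ≡ 87 (mod 107)
27^53 ≡ 1 (mod 107) ✓
Therefore the multiplicative order of 27 modulo 107 is 53.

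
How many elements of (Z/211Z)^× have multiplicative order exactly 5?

4

φ(211) = 211 − 1 = 210 = 2 · 3 · 5 · 7.
In a cyclic group of order 210, there are φ(d) elements of order d for each divisor d of 210, and zero for non-divisors.
5 | 210, and φ(5) = 5 − 1 = 4.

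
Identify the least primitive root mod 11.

2

φ(11) = 11 − 1 = 10 = 2 · 5.
g is a primitive root iff g^(10/q) ≢ 1 (mod 11) for each prime q ∈ {2, 5}.
g = 2: 2^5 ≡ 10; 2^2 ≡ 4 — none is 1, so 2 is a primitive root.
Hence the least primitive root of 11 is 2.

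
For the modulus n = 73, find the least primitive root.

5

φ(73) = 73 − 1 = 72 = 2^3 · 3^2.
g is a primitive root iff g^(72/q) ≢ 1 (mod 73) for each prime q ∈ {2, 3}.
g = 2: 2^36 ≡ 1 — hits 1, so not a primitive root.
g = 3: 3^36 ≡ 1 — hits 1, so not a primitive root.
g = 4: 4^36 ≡ 1 — hits 1, so not a primitive root.
g = 5: 5^36 ≡ 72; 5^24 ≡ 8 — none is 1, so 5 is a primitive root.
So 5 is the smallest generator of (Z/73Z)^×.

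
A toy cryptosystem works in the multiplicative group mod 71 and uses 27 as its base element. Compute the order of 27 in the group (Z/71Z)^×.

35

ord(27) | φ(71) = 71 − 1 = 70 = 2 · 5 · 7.
Divisors of 70: 1, 2, 5, 7, 10, 14, 35, 70.
Evaluate successive powers at the divisors of 70:
27^1 ≡ 27
27^2 ≡ 19
27^5 ≡ 20
27^7 ≡ 25
27^10 ≡ 45
27^14 ≡ 57
27^35 ≡ 1
Hence ord(27) = 35.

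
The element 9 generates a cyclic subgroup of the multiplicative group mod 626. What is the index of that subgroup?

8

ord(9) | φ(626) = φ(2)·φ(313) = 1·312 = 312 = 2^3 · 3 · 13.
Divisors of 312: 1, 2, 3, 4, 6, 8, 12, 13, 24, 26, 39, 52, 78, 104, 156, 312.
Test each divisor d:
9^1 ≡ 9
9^2 ≡ 81
9^3 ≡ 103
9^4 ≡ 301
9^6 ≡ 593
9^8 ≡ 457
9^12 ≡ 463
9^13 ≡ 411
9^24 ≡ 277
9^26 ≡ 527
9^39 ≡ 1
The order of 9 is 39, so the subgroup it generates has 39 elements.
Index = |(Z/626Z)^×| / |⟨9⟩| = 312 / 39 = 8.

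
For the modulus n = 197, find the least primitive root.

2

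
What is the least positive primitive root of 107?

φ(107) = 107 − 1 = 106 = 2 · 53.
Test candidates g = 2, 3, … against the prime factors q ∈ {2, 53} of φ(107): g is a generator iff g^(106/q) ≢ 1 for every such q.
g = 2: 2^53 ≡ 106; 2^2 ≡ 4 — none is 1, so 2 is a primitive root.
The smallest primitive root modulo 107 is 2.

2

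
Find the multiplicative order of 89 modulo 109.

27

Since 89 ∈ (Z/109Z)^×, its order divides φ(109) = 109 − 1 = 108 = 2^2 · 3^3.
Divisors of 108: 1, 2, 3, 4, 6, 9, 12, 18, 27, 36, 54, 108.
Test each divisor d:
89^1 ≡ 89 (mod 109)
89^2 ≡ 73 (mod 109)
89^3 ≡ 66 (mod 109)
89^4 ≡ 97 (mod 109)
89^6 ≡ 105 (mod 109)
89^9 ≡ 63 (mod 109)
89^12 ≡ 16 (mod 109)
89^18 ≡ 45 (mod 109)
89^27 ≡ 1 (mod 109) ✓
Therefore the multiplicative order of 89 modulo 109 is 27.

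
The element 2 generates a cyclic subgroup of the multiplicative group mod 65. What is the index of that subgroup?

Since 2 ∈ (Z/65Z)^×, its order divides φ(65) = φ(5·13) = (5−1)·(13−1) = 4·12 = 48 = 2^4 · 3.
Divisors of 48: 1, 2, 3, 4, 6, 8, 12, 16, 24, 48.
Compute 2^d (mod 65) for the divisors d until we hit 1:
2^1 ≡ 2 (mod 65)
2^2 ≡ 4 (mod 65)
2^3 ≡ 8 (mod 65)
2^4 ≡ 16 (mod 65)
2^6 ≡ 64 (mod 65)
2^8 ≡ 61 (mod 65)
2^12 ≡ 1 (mod 65) ✓
Thus |⟨2⟩| = ord(2) = 12.
The index is φ(65) / ord(2) = 48 / 12 = 4.

4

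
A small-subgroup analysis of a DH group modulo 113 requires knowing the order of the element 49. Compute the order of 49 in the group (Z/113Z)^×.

By Lagrange's theorem, ord_113(49) divides φ(113) = 113 − 1 = 112 = 2^4 · 7.
Divisors of 112: 1, 2, 4, 7, 8, 14, 16, 28, 56, 112.
Check 49^d mod 113 for each divisor in increasing order:
49^1 ≡ 49
49^2 ≡ 28
49^4 ≡ 106
49^7 ≡ 1
Therefore the multiplicative order of 49 modulo 113 is 7.

7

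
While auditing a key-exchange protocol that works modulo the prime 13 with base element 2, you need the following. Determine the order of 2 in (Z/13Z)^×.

By Lagrange's theorem, ord_13(2) divides φ(13) = 13 − 1 = 12 = 2^2 · 3.
Divisors of 12: 1, 2, 3, 4, 6, 12.
Evaluate successive powers at the divisors of 12:
2^1 ≡ 2
2^2 ≡ 4
2^3 ≡ 8
2^4 ≡ 3
2^6 ≡ 12
2^12 ≡ 1
Hence ord(2) = 12.

12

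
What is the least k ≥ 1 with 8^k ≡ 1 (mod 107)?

Since 8 ∈ (Z/107Z)^×, its order divides φ(107) = 107 − 1 = 106 = 2 · 53.
Divisors of 106: 1, 2, 53, 106.
Test each divisor d:
8^1 ≡ 8 (mod 107)
8^2 ≡ 64 (mod 107)
8^53 ≡ 106 (mod 107)
8^106 ≡ 1 (mod 107) ✓
The smallest such exponent is 106, so the order of 8 is 106.

106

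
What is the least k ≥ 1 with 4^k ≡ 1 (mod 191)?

95

The order of 4 must divide φ(191) = 191 − 1 = 190 = 2 · 5 · 19.
Divisors of 190: 1, 2, 5, 10, 19, 38, 95, 190.
Compute 4^d (mod 191) for the divisors d until we hit 1:
4^1 ≡ 4 (mod 191)
4^2 ≡ 16 (mod 191)
4^5 ≡ 69 (mod 191)
4^10 ≡ 177 (mod 191)
4^19 ≡ 49 (mod 191)
4^38 ≡ 109 (mod 191)
4^95 ≡ 1 (mod 191) ✓
So ord_191(4) = 95.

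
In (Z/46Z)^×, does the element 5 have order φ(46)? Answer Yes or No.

φ(46) = φ(2)·φ(23) = 1·22 = 22 = 2 · 11.
An element g generates (Z/46Z)^× iff g^(22/q) ≢ 1 (mod 46) for each prime q ∈ {2, 11}.
5^11 ≡ 45 (mod 46)  [q = 2: ≢ 1 ✓]
5^2 ≡ 25 (mod 46)  [q = 11: ≢ 1 ✓]
Every test exponent gives a nontrivial residue, hence 5 generates the full group.

Yes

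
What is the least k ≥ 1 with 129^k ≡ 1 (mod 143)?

10

ord(129) | φ(143) = φ(11·13) = (11−1)·(13−1) = 10·12 = 120 = 2^3 · 3 · 5.
Divisors of 120: 1, 2, 3, 4, 5, 6, 8, 10, 12, 15, 20, 24, 30, 40, 60, 120.
Check 129^d mod 143 for each divisor in increasing order:
129^1 ≡ 129
129^2 ≡ 53
129^3 ≡ 116
129^4 ≡ 92
129^5 ≡ 142
129^6 ≡ 14
129^8 ≡ 27
129^10 ≡ 1
The smallest such exponent is 10, so the order of 129 is 10.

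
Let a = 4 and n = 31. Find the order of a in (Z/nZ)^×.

ord(4) | φ(31) = 31 − 1 = 30 = 2 · 3 · 5.
Divisors of 30: 1, 2, 3, 5, 6, 10, 15, 30.
Compute 4^d (mod 31) for the divisors d until we hit 1:
4^1 ≡ 4 (mod 31)
4^2 ≡ 16 (mod 31)
4^3 ≡ 2 (mod 31)
4^5 ≡ 1 (mod 31) ✓
Therefore the multiplicative order of 4 modulo 31 is 5.

5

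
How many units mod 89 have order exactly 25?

φ(89) = 89 − 1 = 88 = 2^3 · 11.
Since (Z/89Z)^× is cyclic of order 88, the number of elements of order d is φ(d) when d | 88 and 0 otherwise.
Here 88 is not a multiple of 25, so there are no elements of order 25.

0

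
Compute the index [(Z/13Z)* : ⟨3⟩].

The order of 3 must divide φ(13) = 13 − 1 = 12 = 2^2 · 3.
Divisors of 12: 1, 2, 3, 4, 6, 12.
Check 3^d mod 13 for each divisor in increasing order:
3^1 ≡ 3 (mod 13)
3^2 ≡ 9 (mod 13)
3^3 ≡ 1 (mod 13) ✓
The order of 3 is 3, so the subgroup it generates has 3 elements.
The index is φ(13) / ord(3) = 12 / 3 = 4.

4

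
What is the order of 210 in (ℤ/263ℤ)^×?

131

The order of 210 must divide φ(263) = 263 − 1 = 262 = 2 · 131.
Divisors of 262: 1, 2, 131, 262.
Test each divisor d:
210^1 ≡ 210 (mod 263)
210^2 ≡ 179 (mod 263)
210^131 ≡ 1 (mod 263) ✓
The smallest such exponent is 131, so the order of 210 is 131.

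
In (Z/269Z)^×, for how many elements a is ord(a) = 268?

132

φ(269) = 269 − 1 = 268 = 2^2 · 67.
Since (Z/269Z)^× is cyclic of order 268, the number of elements of order d is φ(d) when d | 268 and 0 otherwise.
268 = 2^2 · 67 divides 268, and φ(268) = 132.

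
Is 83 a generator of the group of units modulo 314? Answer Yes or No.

φ(314) = φ(2)·φ(157) = 1·156 = 156 = 2^2 · 3 · 13.
83 is a primitive root mod 314 iff 83^(φ(314)/q) ≢ 1 for every prime q | φ(314), i.e. q ∈ {2, 3, 13}.
83^78 ≡ 313 (mod 314)  [q = 2: ≢ 1 ✓]
83^52 ≡ 301 (mod 314)  [q = 3: ≢ 1 ✓]
83^12 ≡ 203 (mod 314)  [q = 13: ≢ 1 ✓]
Every test exponent gives a nontrivial residue, hence 83 generates the full group.

Yes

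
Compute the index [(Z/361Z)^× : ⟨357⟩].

By Lagrange's theorem, ord_361(357) divides φ(361) = φ(19^2) = 19·(19−1) = 342 = 2 · 3^2 · 19.
Divisors of 342: 1, 2, 3, 6, 9, 18, 19, 38, 57, 114, 171, 342.
Compute 357^d (mod 361) for the divisors d until we hit 1:
357^1 ≡ 357 (mod 361)
357^2 ≡ 16 (mod 361)
357^3 ≡ 297 (mod 361)
357^6 ≡ 125 (mod 361)
357^9 ≡ 303 (mod 361)
357^18 ≡ 115 (mod 361)
357^19 ≡ 262 (mod 361)
357^38 ≡ 54 (mod 361)
357^57 ≡ 69 (mod 361)
357^114 ≡ 68 (mod 361)
357^171 ≡ 360 (mod 361)
357^342 ≡ 1 (mod 361) ✓
Thus |⟨357⟩| = ord(357) = 342.
The index is φ(361) / ord(357) = 342 / 342 = 1.

1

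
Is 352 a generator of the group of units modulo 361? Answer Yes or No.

Yes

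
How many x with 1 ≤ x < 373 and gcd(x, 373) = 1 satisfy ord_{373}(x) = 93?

60

φ(373) = 373 − 1 = 372 = 2^2 · 3 · 31.
(Z/373Z)^× is cyclic (|G| = 372); a cyclic group of order m has exactly φ(d) elements of each order d | m, and none otherwise.
93 = 3 · 31 divides 372, and φ(93) = 60.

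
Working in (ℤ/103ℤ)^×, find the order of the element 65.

Since 65 ∈ (Z/103Z)^×, its order divides φ(103) = 103 − 1 = 102 = 2 · 3 · 17.
Divisors of 102: 1, 2, 3, 6, 17, 34, 51, 102.
Evaluate successive powers at the divisors of 102:
65^1 ≡ 65
65^2 ≡ 2
65^3 ≡ 27
65^6 ≡ 8
65^17 ≡ 57
65^34 ≡ 56
65^51 ≡ 102
65^102 ≡ 1
So ord_103(65) = 102.

102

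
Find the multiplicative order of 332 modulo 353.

By Lagrange's theorem, ord_353(332) divides φ(353) = 353 − 1 = 352 = 2^5 · 11.
Divisors of 352: 1, 2, 4, 8, 11, 16, 22, 32, 44, 88, 176, 352.
Check 332^d mod 353 for each divisor in increasing order:
332^1 ≡ 332 (mod 353)
332^2 ≡ 88 (mod 353)
332^4 ≡ 331 (mod 353)
332^8 ≡ 131 (mod 353)
332^11 ≡ 70 (mod 353)
332^16 ≡ 217 (mod 353)
332^22 ≡ 311 (mod 353)
332^32 ≡ 140 (mod 353)
332^44 ≡ 352 (mod 353)
332^88 ≡ 1 (mod 353) ✓
Therefore the multiplicative order of 332 modulo 353 is 88.

88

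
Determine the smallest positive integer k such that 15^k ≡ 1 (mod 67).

The order of 15 must divide φ(67) = 67 − 1 = 66 = 2 · 3 · 11.
Divisors of 66: 1, 2, 3, 6, 11, 22, 33, 66.
Check 15^d mod 67 for each divisor in increasing order:
15^1 ≡ 15
15^2 ≡ 24
15^3 ≡ 25
15^6 ≡ 22
15^11 ≡ 1
So ord_67(15) = 11.

11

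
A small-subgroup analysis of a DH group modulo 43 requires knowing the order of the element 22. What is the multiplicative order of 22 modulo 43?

Since 22 ∈ (Z/43Z)^×, its order divides φ(43) = 43 − 1 = 42 = 2 · 3 · 7.
Divisors of 42: 1, 2, 3, 6, 7, 14, 21, 42.
Compute 22^d (mod 43) for the divisors d until we hit 1:
22^1 ≡ 22 (mod 43)
22^2 ≡ 11 (mod 43)
22^3 ≡ 27 (mod 43)
22^6 ≡ 41 (mod 43)
22^7 ≡ 42 (mod 43)
22^14 ≡ 1 (mod 43) ✓
The smallest such exponent is 14, so the order of 22 is 14.

14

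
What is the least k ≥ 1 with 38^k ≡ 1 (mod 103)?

51

By Lagrange's theorem, ord_103(38) divides φ(103) = 103 − 1 = 102 = 2 · 3 · 17.
Divisors of 102: 1, 2, 3, 6, 17, 34, 51, 102.
Test each divisor d:
38^1 ≡ 38
38^2 ≡ 2
38^3 ≡ 76
38^6 ≡ 8
38^17 ≡ 46
38^34 ≡ 56
38^51 ≡ 1
Hence ord(38) = 51.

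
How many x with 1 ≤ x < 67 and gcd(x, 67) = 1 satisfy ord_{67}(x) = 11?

10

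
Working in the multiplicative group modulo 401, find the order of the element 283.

400

ord(283) | φ(401) = 401 − 1 = 400 = 2^4 · 5^2.
Divisors of 400: 1, 2, 4, 5, 8, 10, 16, 20, 25, 40, 50, 80, 100, 200, 400.
Compute 283^d (mod 401) for the divisors d until we hit 1:
283^1 ≡ 283 (mod 401)
283^2 ≡ 290 (mod 401)
283^4 ≡ 291 (mod 401)
283^5 ≡ 148 (mod 401)
283^8 ≡ 70 (mod 401)
283^10 ≡ 250 (mod 401)
283^16 ≡ 88 (mod 401)
283^20 ≡ 345 (mod 401)
283^25 ≡ 133 (mod 401)
283^40 ≡ 329 (mod 401)
283^50 ≡ 45 (mod 401)
283^80 ≡ 372 (mod 401)
283^100 ≡ 20 (mod 401)
283^200 ≡ 400 (mod 401)
283^400 ≡ 1 (mod 401) ✓
The smallest such exponent is 400, so the order of 283 is 400.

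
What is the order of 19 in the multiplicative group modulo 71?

Since 19 ∈ (Z/71Z)^×, its order divides φ(71) = 71 − 1 = 70 = 2 · 5 · 7.
Divisors of 70: 1, 2, 5, 7, 10, 14, 35, 70.
Test each divisor d:
19^1 ≡ 19 (mod 71)
19^2 ≡ 6 (mod 71)
19^5 ≡ 45 (mod 71)
19^7 ≡ 57 (mod 71)
19^10 ≡ 37 (mod 71)
19^14 ≡ 54 (mod 71)
19^35 ≡ 1 (mod 71) ✓
Therefore the multiplicative order of 19 modulo 71 is 35.

35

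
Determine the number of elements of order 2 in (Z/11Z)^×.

1

φ(11) = 11 − 1 = 10 = 2 · 5.
In a cyclic group of order 10, there are φ(d) elements of order d for each divisor d of 10, and zero for non-divisors.
2 | 10, and φ(2) = 2 − 1 = 1.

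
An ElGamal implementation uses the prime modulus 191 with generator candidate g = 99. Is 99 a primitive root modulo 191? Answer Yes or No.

Yes

φ(191) = 191 − 1 = 190 = 2 · 5 · 19.
An element g generates (Z/191Z)^× iff g^(190/q) ≢ 1 (mod 191) for each prime q ∈ {2, 5, 19}.
99^95 ≡ 190 (mod 191)  [q = 2: ≢ 1 ✓]
99^38 ≡ 184 (mod 191)  [q = 5: ≢ 1 ✓]
99^10 ≡ 36 (mod 191)  [q = 19: ≢ 1 ✓]
None equal 1, so ord_191(99) = 190: 99 is a primitive root.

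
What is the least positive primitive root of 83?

φ(83) = 83 − 1 = 82 = 2 · 41.
Test candidates g = 2, 3, … against the prime factors q ∈ {2, 41} of φ(83): g is a generator iff g^(82/q) ≢ 1 for every such q.
g = 2: 2^41 ≡ 82; 2^2 ≡ 4 — none is 1, so 2 is a primitive root.
So 2 is the smallest generator of (Z/83Z)^×.

2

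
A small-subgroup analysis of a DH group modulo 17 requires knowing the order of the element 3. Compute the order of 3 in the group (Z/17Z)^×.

16

By Lagrange's theorem, ord_17(3) divides φ(17) = 17 − 1 = 16 = 2^4.
Divisors of 16: 1, 2, 4, 8, 16.
Evaluate successive powers at the divisors of 16:
3^1 ≡ 3
3^2 ≡ 9
3^4 ≡ 13
3^8 ≡ 16
3^16 ≡ 1
Hence ord(3) = 16.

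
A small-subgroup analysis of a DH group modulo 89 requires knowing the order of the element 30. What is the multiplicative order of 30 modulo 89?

88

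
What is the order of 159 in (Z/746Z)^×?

372

Since 159 ∈ (Z/746Z)^×, its order divides φ(746) = φ(2)·φ(373) = 1·372 = 372 = 2^2 · 3 · 31.
Divisors of 372: 1, 2, 3, 4, 6, 12, 31, 62, 93, 124, 186, 372.
Check 159^d mod 746 for each divisor in increasing order:
159^1 ≡ 159
159^2 ≡ 663
159^3 ≡ 231
159^4 ≡ 175
159^6 ≡ 395
159^12 ≡ 111
159^31 ≡ 573
159^62 ≡ 89
159^93 ≡ 269
159^124 ≡ 461
159^186 ≡ 745
159^372 ≡ 1
Therefore the multiplicative order of 159 modulo 746 is 372.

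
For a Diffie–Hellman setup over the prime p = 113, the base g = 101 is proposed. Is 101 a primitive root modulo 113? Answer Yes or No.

Yes

φ(113) = 113 − 1 = 112 = 2^4 · 7.
101 is a primitive root mod 113 iff 101^(φ(113)/q) ≢ 1 for every prime q | φ(113), i.e. q ∈ {2, 7}.
101^56 ≡ 112 (mod 113)  [q = 2: ≢ 1 ✓]
101^16 ≡ 106 (mod 113)  [q = 7: ≢ 1 ✓]
All checks pass, so 101 has order 112 and is a primitive root modulo 113.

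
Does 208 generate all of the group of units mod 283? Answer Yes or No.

φ(283) = 283 − 1 = 282 = 2 · 3 · 47.
208 is a primitive root mod 283 iff 208^(φ(283)/q) ≢ 1 for every prime q | φ(283), i.e. q ∈ {2, 3, 47}.
208^141 ≡ 1 (mod 283)  [q = 2: ≡ 1 ✗]
208^94 ≡ 44 (mod 283)  [q = 3: ≢ 1 ✓]
208^6 ≡ 141 (mod 283)  [q = 47: ≢ 1 ✓]
Since 208^141 ≡ 1, the order of 208 divides 141 < 282, so 208 is not a primitive root.

No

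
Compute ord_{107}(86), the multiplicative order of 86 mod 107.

53

The order of 86 must divide φ(107) = 107 − 1 = 106 = 2 · 53.
Divisors of 106: 1, 2, 53, 106.
Test each divisor d:
86^1 ≡ 86 (mod 107)
86^2 ≡ 13 (mod 107)
86^53 ≡ 1 (mod 107) ✓
Therefore the multiplicative order of 86 modulo 107 is 53.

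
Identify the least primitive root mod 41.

6

φ(41) = 41 − 1 = 40 = 2^3 · 5.
Test candidates g = 2, 3, … against the prime factors q ∈ {2, 5} of φ(41): g is a generator iff g^(40/q) ≢ 1 for every such q.
g = 2: 2^20 ≡ 1 — hits 1, so not a primitive root.
g = 3: 3^20 ≡ 40; 3^8 ≡ 1 — hits 1, so not a primitive root.
g = 4: 4^20 ≡ 1 — hits 1, so not a primitive root.
g = 5: 5^20 ≡ 1 — hits 1, so not a primitive root.
g = 6: 6^20 ≡ 40; 6^8 ≡ 10 — none is 1, so 6 is a primitive root.
Hence the least primitive root of 41 is 6.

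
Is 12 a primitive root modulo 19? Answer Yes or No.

No

φ(19) = 19 − 1 = 18 = 2 · 3^2.
It suffices to check that the order of 12 is not a proper divisor of 18: compute 12^(18/q) for q ∈ {2, 3}.
12^9 ≡ 18 (mod 19)  [q = 2: ≢ 1 ✓]
12^6 ≡ 1 (mod 19)  [q = 3: ≡ 1 ✗]
12^6 ≡ 1 shows ord(12) | 6, strictly less than φ(19); not a primitive root.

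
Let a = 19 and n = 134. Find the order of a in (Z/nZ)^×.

The order of 19 must divide φ(134) = φ(2)·φ(67) = 1·66 = 66 = 2 · 3 · 11.
Divisors of 66: 1, 2, 3, 6, 11, 22, 33, 66.
Test each divisor d:
19^1 ≡ 19
19^2 ≡ 93
19^3 ≡ 25
19^6 ≡ 89
19^11 ≡ 29
19^22 ≡ 37
19^33 ≡ 1
Hence ord(19) = 33.

33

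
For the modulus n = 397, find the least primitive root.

5

φ(397) = 397 − 1 = 396 = 2^2 · 3^2 · 11.
Test candidates g = 2, 3, … against the prime factors q ∈ {2, 3, 11} of φ(397): g is a generator iff g^(396/q) ≢ 1 for every such q.
g = 2: 2^198 ≡ 396; 2^132 ≡ 1 — hits 1, so not a primitive root.
g = 3: 3^198 ≡ 1 — hits 1, so not a primitive root.
g = 4: 4^198 ≡ 1 — hits 1, so not a primitive root.
g = 5: 5^198 ≡ 396; 5^132 ≡ 362; 5^36 ≡ 290 — none is 1, so 5 is a primitive root.
Hence the least primitive root of 397 is 5.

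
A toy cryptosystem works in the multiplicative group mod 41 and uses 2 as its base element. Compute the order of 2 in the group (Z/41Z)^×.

ord(2) | φ(41) = 41 − 1 = 40 = 2^3 · 5.
Divisors of 40: 1, 2, 4, 5, 8, 10, 20, 40.
Evaluate successive powers at the divisors of 40:
2^1 ≡ 2 (mod 41)
2^2 ≡ 4 (mod 41)
2^4 ≡ 16 (mod 41)
2^5 ≡ 32 (mod 41)
2^8 ≡ 10 (mod 41)
2^10 ≡ 40 (mod 41)
2^20 ≡ 1 (mod 41) ✓
The smallest such exponent is 20, so the order of 2 is 20.

20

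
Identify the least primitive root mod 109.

6

φ(109) = 109 − 1 = 108 = 2^2 · 3^3.
Test candidates g = 2, 3, … against the prime factors q ∈ {2, 3} of φ(109): g is a generator iff g^(108/q) ≢ 1 for every such q.
g = 2: 2^54 ≡ 108; 2^36 ≡ 1 — hits 1, so not a primitive root.
g = 3: 3^54 ≡ 1 — hits 1, so not a primitive root.
g = 4: 4^54 ≡ 1 — hits 1, so not a primitive root.
g = 5: 5^54 ≡ 1 — hits 1, so not a primitive root.
g = 6: 6^54 ≡ 108; 6^36 ≡ 63 — none is 1, so 6 is a primitive root.
So 6 is the smallest generator of (Z/109Z)^×.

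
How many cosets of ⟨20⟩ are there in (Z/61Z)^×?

ord(20) | φ(61) = 61 − 1 = 60 = 2^2 · 3 · 5.
Divisors of 60: 1, 2, 3, 4, 5, 6, 10, 12, 15, 20, 30, 60.
Check 20^d mod 61 for each divisor in increasing order:
20^1 ≡ 20
20^2 ≡ 34
20^3 ≡ 9
20^4 ≡ 58
20^5 ≡ 1
Thus |⟨20⟩| = ord(20) = 5.
[(Z/61Z)^× : ⟨20⟩] = 60/5 = 12.

12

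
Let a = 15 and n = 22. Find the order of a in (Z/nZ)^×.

ord(15) | φ(22) = φ(2)·φ(11) = 1·10 = 10 = 2 · 5.
Divisors of 10: 1, 2, 5, 10.
Check 15^d mod 22 for each divisor in increasing order:
15^1 ≡ 15 (mod 22)
15^2 ≡ 5 (mod 22)
15^5 ≡ 1 (mod 22) ✓
So ord_22(15) = 5.

5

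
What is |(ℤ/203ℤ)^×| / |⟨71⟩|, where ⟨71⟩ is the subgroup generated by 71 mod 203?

By Lagrange's theorem, ord_203(71) divides φ(203) = φ(7·29) = (7−1)·(29−1) = 6·28 = 168 = 2^3 · 3 · 7.
Divisors of 168: 1, 2, 3, 4, 6, 7, 8, 12, 14, 21, 24, 28, 42, 56, 84, 168.
Compute 71^d (mod 203) for the divisors d until we hit 1:
71^1 ≡ 71
71^2 ≡ 169
71^3 ≡ 22
71^4 ≡ 141
71^6 ≡ 78
71^7 ≡ 57
71^8 ≡ 190
71^12 ≡ 197
71^14 ≡ 1
Thus |⟨71⟩| = ord(71) = 14.
[(Z/203Z)^× : ⟨71⟩] = 168/14 = 12.

12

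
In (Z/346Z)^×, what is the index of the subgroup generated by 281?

1

Since 281 ∈ (Z/346Z)^×, its order divides φ(346) = φ(2)·φ(173) = 1·172 = 172 = 2^2 · 43.
Divisors of 172: 1, 2, 4, 43, 86, 172.
Evaluate successive powers at the divisors of 172:
281^1 ≡ 281 (mod 346)
281^2 ≡ 73 (mod 346)
281^4 ≡ 139 (mod 346)
281^43 ≡ 93 (mod 346)
281^86 ≡ 345 (mod 346)
281^172 ≡ 1 (mod 346) ✓
So ord_346(281) = 172, hence |⟨281⟩| = 172.
The index is φ(346) / ord(281) = 172 / 172 = 1.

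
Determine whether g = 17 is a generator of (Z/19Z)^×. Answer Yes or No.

No

φ(19) = 19 − 1 = 18 = 2 · 3^2.
An element g generates (Z/19Z)^× iff g^(18/q) ≢ 1 (mod 19) for each prime q ∈ {2, 3}.
17^9 ≡ 1 (mod 19)  [q = 2: ≡ 1 ✗]
17^6 ≡ 7 (mod 19)  [q = 3: ≢ 1 ✓]
The check at q = 2 fails, so 17 generates a proper subgroup.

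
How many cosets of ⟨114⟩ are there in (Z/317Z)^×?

ord(114) | φ(317) = 317 − 1 = 316 = 2^2 · 79.
Divisors of 316: 1, 2, 4, 79, 158, 316.
Compute 114^d (mod 317) for the divisors d until we hit 1:
114^1 ≡ 114
114^2 ≡ 316
114^4 ≡ 1
The order of 114 is 4, so the subgroup it generates has 4 elements.
The index is φ(317) / ord(114) = 316 / 4 = 79.

79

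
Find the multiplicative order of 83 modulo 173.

Since 83 ∈ (Z/173Z)^×, its order divides φ(173) = 173 − 1 = 172 = 2^2 · 43.
Divisors of 172: 1, 2, 4, 43, 86, 172.
Check 83^d mod 173 for each divisor in increasing order:
83^1 ≡ 83 (mod 173)
83^2 ≡ 142 (mod 173)
83^4 ≡ 96 (mod 173)
83^43 ≡ 1 (mod 173) ✓
The smallest such exponent is 43, so the order of 83 is 43.

43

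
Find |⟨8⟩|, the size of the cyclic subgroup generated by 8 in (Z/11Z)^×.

10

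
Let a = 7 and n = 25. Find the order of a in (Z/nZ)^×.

The order of 7 must divide φ(25) = φ(5^2) = 5·(5−1) = 20 = 2^2 · 5.
Divisors of 20: 1, 2, 4, 5, 10, 20.
Test each divisor d:
7^1 ≡ 7 (mod 25)
7^2 ≡ 24 (mod 25)
7^4 ≡ 1 (mod 25) ✓
So ord_25(7) = 4.

4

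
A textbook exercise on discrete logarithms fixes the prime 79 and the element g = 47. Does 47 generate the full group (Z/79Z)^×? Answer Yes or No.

φ(79) = 79 − 1 = 78 = 2 · 3 · 13.
Test 47^(78/q) mod 79 for each prime factor q of 78:
47^39 ≡ 78 (mod 79)  [q = 2: ≢ 1 ✓]
47^26 ≡ 55 (mod 79)  [q = 3: ≢ 1 ✓]
47^6 ≡ 52 (mod 79)  [q = 13: ≢ 1 ✓]
None equal 1, so ord_79(47) = 78: 47 is a primitive root.

Yes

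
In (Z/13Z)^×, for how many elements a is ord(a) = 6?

2

φ(13) = 13 − 1 = 12 = 2^2 · 3.
Since (Z/13Z)^× is cyclic of order 12, the number of elements of order d is φ(d) when d | 12 and 0 otherwise.
6 = 2 · 3 divides 12, and φ(6) = 2.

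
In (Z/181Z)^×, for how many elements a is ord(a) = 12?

4

φ(181) = 181 − 1 = 180 = 2^2 · 3^2 · 5.
In a cyclic group of order 180, there are φ(d) elements of order d for each divisor d of 180, and zero for non-divisors.
12 = 2^2 · 3 divides 180, and φ(12) = 4.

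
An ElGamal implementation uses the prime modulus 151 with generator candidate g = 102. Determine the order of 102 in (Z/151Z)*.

150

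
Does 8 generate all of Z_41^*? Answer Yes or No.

No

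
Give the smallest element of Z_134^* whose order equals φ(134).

φ(134) = φ(2)·φ(67) = 1·66 = 66 = 2 · 3 · 11.
Test candidates g = 2, 3, … against the prime factors q ∈ {2, 3, 11} of φ(134): g is a generator iff g^(66/q) ≢ 1 for every such q.
g = 2: gcd(2, 134) = 2 > 1, not a unit — skip.
g = 3: 3^33 ≡ 133; 3^22 ≡ 1 — hits 1, so not a primitive root.
g = 4: gcd(4, 134) = 2 > 1, not a unit — skip.
g = 5: 5^33 ≡ 133; 5^22 ≡ 1 — hits 1, so not a primitive root.
g = 6: gcd(6, 134) = 2 > 1, not a unit — skip.
g = 7: 7^33 ≡ 133; 7^22 ≡ 29; 7^6 ≡ 131 — none is 1, so 7 is a primitive root.
The smallest primitive root modulo 134 is 7.

7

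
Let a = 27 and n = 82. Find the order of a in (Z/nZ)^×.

8

ord(27) | φ(82) = φ(2)·φ(41) = 1·40 = 40 = 2^3 · 5.
Divisors of 40: 1, 2, 4, 5, 8, 10, 20, 40.
Check 27^d mod 82 for each divisor in increasing order:
27^1 ≡ 27 (mod 82)
27^2 ≡ 73 (mod 82)
27^4 ≡ 81 (mod 82)
27^5 ≡ 55 (mod 82)
27^8 ≡ 1 (mod 82) ✓
Therefore the multiplicative order of 27 modulo 82 is 8.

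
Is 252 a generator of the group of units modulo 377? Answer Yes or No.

377 = 13 · 29 is a product of two distinct odd primes, so (Z/377Z)^× ≅ (Z/13Z)^× × (Z/29Z)^× is not cyclic.
No primitive root modulo 377 exists; in particular 252 is not one.

No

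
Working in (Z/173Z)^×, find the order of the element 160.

By Lagrange's theorem, ord_173(160) divides φ(173) = 173 − 1 = 172 = 2^2 · 43.
Divisors of 172: 1, 2, 4, 43, 86, 172.
Compute 160^d (mod 173) for the divisors d until we hit 1:
160^1 ≡ 160 (mod 173)
160^2 ≡ 169 (mod 173)
160^4 ≡ 16 (mod 173)
160^43 ≡ 1 (mod 173) ✓
The smallest such exponent is 43, so the order of 160 is 43.

43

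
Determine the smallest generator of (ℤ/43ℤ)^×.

φ(43) = 43 − 1 = 42 = 2 · 3 · 7.
Test candidates g = 2, 3, … against the prime factors q ∈ {2, 3, 7} of φ(43): g is a generator iff g^(42/q) ≢ 1 for every such q.
g = 2: 2^21 ≡ 42; 2^14 ≡ 1 — hits 1, so not a primitive root.
g = 3: 3^21 ≡ 42; 3^14 ≡ 36; 3^6 ≡ 41 — none is 1, so 3 is a primitive root.
Hence the least primitive root of 43 is 3.

3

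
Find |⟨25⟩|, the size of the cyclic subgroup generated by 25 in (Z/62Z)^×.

3

Since 25 ∈ (Z/62Z)^×, its order divides φ(62) = φ(2)·φ(31) = 1·30 = 30 = 2 · 3 · 5.
Divisors of 30: 1, 2, 3, 5, 6, 10, 15, 30.
Evaluate successive powers at the divisors of 30:
25^1 ≡ 25 (mod 62)
25^2 ≡ 5 (mod 62)
25^3 ≡ 1 (mod 62) ✓
Therefore the multiplicative order of 25 modulo 62 is 3.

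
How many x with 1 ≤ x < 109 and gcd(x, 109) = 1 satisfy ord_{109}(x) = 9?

6

φ(109) = 109 − 1 = 108 = 2^2 · 3^3.
Since (Z/109Z)^× is cyclic of order 108, the number of elements of order d is φ(d) when d | 108 and 0 otherwise.
9 = 3^2 divides 108, and φ(9) = 6.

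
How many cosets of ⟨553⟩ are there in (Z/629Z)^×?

ord(553) | φ(629) = φ(17·37) = (17−1)·(37−1) = 16·36 = 576 = 2^6 · 3^2.
Divisors of 576: 1, 2, 3, 4, 6, 8, 9, 12, 16, 18, 24, 32, 36, 48, 64, 72, 96, 144, 192, 288, 576.
Evaluate successive powers at the divisors of 576:
553^1 ≡ 553 (mod 629)
553^2 ≡ 115 (mod 629)
553^3 ≡ 66 (mod 629)
553^4 ≡ 16 (mod 629)
553^6 ≡ 582 (mod 629)
553^8 ≡ 256 (mod 629)
553^9 ≡ 43 (mod 629)
553^12 ≡ 322 (mod 629)
553^16 ≡ 120 (mod 629)
553^18 ≡ 591 (mod 629)
553^24 ≡ 528 (mod 629)
553^32 ≡ 562 (mod 629)
553^36 ≡ 186 (mod 629)
553^48 ≡ 137 (mod 629)
553^64 ≡ 86 (mod 629)
553^72 ≡ 1 (mod 629) ✓
Thus |⟨553⟩| = ord(553) = 72.
The index is φ(629) / ord(553) = 576 / 72 = 8.

8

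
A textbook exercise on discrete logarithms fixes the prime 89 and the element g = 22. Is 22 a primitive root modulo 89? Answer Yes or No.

No

φ(89) = 89 − 1 = 88 = 2^3 · 11.
An element g generates (Z/89Z)^× iff g^(88/q) ≢ 1 (mod 89) for each prime q ∈ {2, 11}.
22^44 ≡ 1 (mod 89)  [q = 2: ≡ 1 ✗]
22^8 ≡ 64 (mod 89)  [q = 11: ≢ 1 ✓]
The check at q = 2 fails, so 22 generates a proper subgroup.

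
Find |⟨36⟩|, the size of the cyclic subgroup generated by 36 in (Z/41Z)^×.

Since 36 ∈ (Z/41Z)^×, its order divides φ(41) = 41 − 1 = 40 = 2^3 · 5.
Divisors of 40: 1, 2, 4, 5, 8, 10, 20, 40.
Test each divisor d:
36^1 ≡ 36 (mod 41)
36^2 ≡ 25 (mod 41)
36^4 ≡ 10 (mod 41)
36^5 ≡ 32 (mod 41)
36^8 ≡ 18 (mod 41)
36^10 ≡ 40 (mod 41)
36^20 ≡ 1 (mod 41) ✓
The smallest such exponent is 20, so the order of 36 is 20.

20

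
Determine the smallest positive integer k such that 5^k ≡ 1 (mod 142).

5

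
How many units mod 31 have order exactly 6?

2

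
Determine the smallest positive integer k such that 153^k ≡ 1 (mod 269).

ord(153) | φ(269) = 269 − 1 = 268 = 2^2 · 67.
Divisors of 268: 1, 2, 4, 67, 134, 268.
Test each divisor d:
153^1 ≡ 153
153^2 ≡ 6
153^4 ≡ 36
153^67 ≡ 82
153^134 ≡ 268
153^268 ≡ 1
The smallest such exponent is 268, so the order of 153 is 268.

268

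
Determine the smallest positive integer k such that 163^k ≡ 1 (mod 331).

33

ord(163) | φ(331) = 331 − 1 = 330 = 2 · 3 · 5 · 11.
Divisors of 330: 1, 2, 3, 5, 6, 10, 11, 15, 22, 30, 33, 55, 66, 110, 165, 330.
Compute 163^d (mod 331) for the divisors d until we hit 1:
163^1 ≡ 163 (mod 331)
163^2 ≡ 89 (mod 331)
163^3 ≡ 274 (mod 331)
163^5 ≡ 223 (mod 331)
163^6 ≡ 270 (mod 331)
163^10 ≡ 79 (mod 331)
163^11 ≡ 299 (mod 331)
163^15 ≡ 74 (mod 331)
163^22 ≡ 31 (mod 331)
163^30 ≡ 180 (mod 331)
163^33 ≡ 1 (mod 331) ✓
Therefore the multiplicative order of 163 modulo 331 is 33.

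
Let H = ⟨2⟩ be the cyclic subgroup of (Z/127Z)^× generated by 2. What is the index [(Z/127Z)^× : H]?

ord(2) | φ(127) = 127 − 1 = 126 = 2 · 3^2 · 7.
Divisors of 126: 1, 2, 3, 6, 7, 9, 14, 18, 21, 42, 63, 126.
Test each divisor d:
2^1 ≡ 2
2^2 ≡ 4
2^3 ≡ 8
2^6 ≡ 64
2^7 ≡ 1
Thus |⟨2⟩| = ord(2) = 7.
Index = |(Z/127Z)^×| / |⟨2⟩| = 126 / 7 = 18.

18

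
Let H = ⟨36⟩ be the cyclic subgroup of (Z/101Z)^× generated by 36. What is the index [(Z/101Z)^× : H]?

Since 36 ∈ (Z/101Z)^×, its order divides φ(101) = 101 − 1 = 100 = 2^2 · 5^2.
Divisors of 100: 1, 2, 4, 5, 10, 20, 25, 50, 100.
Test each divisor d:
36^1 ≡ 36 (mod 101)
36^2 ≡ 84 (mod 101)
36^4 ≡ 87 (mod 101)
36^5 ≡ 1 (mod 101) ✓
So ord_101(36) = 5, hence |⟨36⟩| = 5.
[(Z/101Z)^× : ⟨36⟩] = 100/5 = 20.

20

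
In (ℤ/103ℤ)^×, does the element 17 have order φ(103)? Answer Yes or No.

φ(103) = 103 − 1 = 102 = 2 · 3 · 17.
17 is a primitive root mod 103 iff 17^(φ(103)/q) ≢ 1 for every prime q | φ(103), i.e. q ∈ {2, 3, 17}.
17^51 ≡ 1 (mod 103)  [q = 2: ≡ 1 ✗]
17^34 ≡ 56 (mod 103)  [q = 3: ≢ 1 ✓]
17^6 ≡ 34 (mod 103)  [q = 17: ≢ 1 ✓]
17^51 ≡ 1 shows ord(17) | 51, strictly less than φ(103); not a primitive root.

No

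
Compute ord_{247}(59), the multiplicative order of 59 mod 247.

The order of 59 must divide φ(247) = φ(13·19) = (13−1)·(19−1) = 12·18 = 216 = 2^3 · 3^3.
Divisors of 216: 1, 2, 3, 4, 6, 8, 9, 12, 18, 24, 27, 36, 54, 72, 108, 216.
Compute 59^d (mod 247) for the divisors d until we hit 1:
59^1 ≡ 59
59^2 ≡ 23
59^3 ≡ 122
59^4 ≡ 35
59^6 ≡ 64
59^8 ≡ 237
59^9 ≡ 151
59^12 ≡ 144
59^18 ≡ 77
59^24 ≡ 235
59^27 ≡ 18
59^36 ≡ 1
Hence ord(59) = 36.

36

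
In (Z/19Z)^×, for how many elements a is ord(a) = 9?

φ(19) = 19 − 1 = 18 = 2 · 3^2.
Since (Z/19Z)^× is cyclic of order 18, the number of elements of order d is φ(d) when d | 18 and 0 otherwise.
9 = 3^2 divides 18, and φ(9) = 6.

6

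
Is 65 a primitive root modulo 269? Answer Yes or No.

No

φ(269) = 269 − 1 = 268 = 2^2 · 67.
65 is a primitive root mod 269 iff 65^(φ(269)/q) ≢ 1 for every prime q | φ(269), i.e. q ∈ {2, 67}.
65^134 ≡ 1 (mod 269)  [q = 2: ≡ 1 ✗]
65^4 ≡ 54 (mod 269)  [q = 67: ≢ 1 ✓]
The check at q = 2 fails, so 65 generates a proper subgroup.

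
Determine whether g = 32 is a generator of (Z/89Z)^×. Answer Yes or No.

No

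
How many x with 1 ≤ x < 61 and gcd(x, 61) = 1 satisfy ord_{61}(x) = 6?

2

φ(61) = 61 − 1 = 60 = 2^2 · 3 · 5.
In a cyclic group of order 60, there are φ(d) elements of order d for each divisor d of 60, and zero for non-divisors.
6 = 2 · 3 divides 60, and φ(6) = 2.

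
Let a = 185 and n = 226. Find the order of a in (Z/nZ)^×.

56

ord(185) | φ(226) = φ(2)·φ(113) = 1·112 = 112 = 2^4 · 7.
Divisors of 112: 1, 2, 4, 7, 8, 14, 16, 28, 56, 112.
Compute 185^d (mod 226) for the divisors d until we hit 1:
185^1 ≡ 185 (mod 226)
185^2 ≡ 99 (mod 226)
185^4 ≡ 83 (mod 226)
185^7 ≡ 69 (mod 226)
185^8 ≡ 109 (mod 226)
185^14 ≡ 15 (mod 226)
185^16 ≡ 129 (mod 226)
185^28 ≡ 225 (mod 226)
185^56 ≡ 1 (mod 226) ✓
The smallest such exponent is 56, so the order of 185 is 56.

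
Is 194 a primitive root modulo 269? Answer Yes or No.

φ(269) = 269 − 1 = 268 = 2^2 · 67.
An element g generates (Z/269Z)^× iff g^(268/q) ≢ 1 (mod 269) for each prime q ∈ {2, 67}.
194^134 ≡ 268 (mod 269)  [q = 2: ≢ 1 ✓]
194^4 ≡ 38 (mod 269)  [q = 67: ≢ 1 ✓]
None equal 1, so ord_269(194) = 268: 194 is a primitive root.

Yes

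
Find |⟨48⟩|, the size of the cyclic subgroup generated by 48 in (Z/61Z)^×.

The order of 48 must divide φ(61) = 61 − 1 = 60 = 2^2 · 3 · 5.
Divisors of 60: 1, 2, 3, 4, 5, 6, 10, 12, 15, 20, 30, 60.
Test each divisor d:
48^1 ≡ 48 (mod 61)
48^2 ≡ 47 (mod 61)
48^3 ≡ 60 (mod 61)
48^4 ≡ 13 (mod 61)
48^5 ≡ 14 (mod 61)
48^6 ≡ 1 (mod 61) ✓
Therefore the multiplicative order of 48 modulo 61 is 6.

6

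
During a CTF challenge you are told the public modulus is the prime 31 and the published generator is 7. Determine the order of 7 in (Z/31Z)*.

15

ord(7) | φ(31) = 31 − 1 = 30 = 2 · 3 · 5.
Divisors of 30: 1, 2, 3, 5, 6, 10, 15, 30.
Compute 7^d (mod 31) for the divisors d until we hit 1:
7^1 ≡ 7
7^2 ≡ 18
7^3 ≡ 2
7^5 ≡ 5
7^6 ≡ 4
7^10 ≡ 25
7^15 ≡ 1
Hence ord(7) = 15.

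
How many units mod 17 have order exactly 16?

8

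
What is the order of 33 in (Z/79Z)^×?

ord(33) | φ(79) = 79 − 1 = 78 = 2 · 3 · 13.
Divisors of 78: 1, 2, 3, 6, 13, 26, 39, 78.
Evaluate successive powers at the divisors of 78:
33^1 ≡ 33 (mod 79)
33^2 ≡ 62 (mod 79)
33^3 ≡ 71 (mod 79)
33^6 ≡ 64 (mod 79)
33^13 ≡ 78 (mod 79)
33^26 ≡ 1 (mod 79) ✓
Hence ord(33) = 26.

26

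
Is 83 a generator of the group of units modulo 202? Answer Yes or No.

φ(202) = φ(2)·φ(101) = 1·100 = 100 = 2^2 · 5^2.
83 is a primitive root mod 202 iff 83^(φ(202)/q) ≢ 1 for every prime q | φ(202), i.e. q ∈ {2, 5}.
83^50 ≡ 201 (mod 202)  [q = 2: ≢ 1 ✓]
83^20 ≡ 185 (mod 202)  [q = 5: ≢ 1 ✓]
All checks pass, so 83 has order 100 and is a primitive root modulo 202.

Yes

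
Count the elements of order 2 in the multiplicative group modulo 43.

φ(43) = 43 − 1 = 42 = 2 · 3 · 7.
In a cyclic group of order 42, there are φ(d) elements of order d for each divisor d of 42, and zero for non-divisors.
2 | 42, and φ(2) = 2 − 1 = 1.

1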